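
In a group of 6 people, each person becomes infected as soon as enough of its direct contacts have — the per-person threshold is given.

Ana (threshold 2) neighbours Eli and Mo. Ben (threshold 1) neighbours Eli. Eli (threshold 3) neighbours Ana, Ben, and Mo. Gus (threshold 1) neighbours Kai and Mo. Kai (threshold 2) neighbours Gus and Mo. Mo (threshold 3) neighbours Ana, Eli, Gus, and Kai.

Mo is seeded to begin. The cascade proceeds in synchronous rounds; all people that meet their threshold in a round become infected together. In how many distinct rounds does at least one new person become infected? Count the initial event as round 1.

Round 1 — Mo becomes infected (initial).
Round 2 — checking thresholds:
  Ana: 1 of 2 neighbours < 2, below threshold.
  Eli: 1 of 3 neighbours < 3, below threshold.
  Gus: 1 of 2 neighbours ≥ 1, becomes infected.
  Kai: 1 of 2 neighbours < 2, below threshold.
Round 3 — checking thresholds:
  Ana: 1 of 2 neighbours < 2, below threshold.
  Eli: 1 of 3 neighbours < 3, below threshold.
  Kai: 2 of 2 neighbours ≥ 2, becomes infected.
Round 4 — no new infections; cascade stops.

3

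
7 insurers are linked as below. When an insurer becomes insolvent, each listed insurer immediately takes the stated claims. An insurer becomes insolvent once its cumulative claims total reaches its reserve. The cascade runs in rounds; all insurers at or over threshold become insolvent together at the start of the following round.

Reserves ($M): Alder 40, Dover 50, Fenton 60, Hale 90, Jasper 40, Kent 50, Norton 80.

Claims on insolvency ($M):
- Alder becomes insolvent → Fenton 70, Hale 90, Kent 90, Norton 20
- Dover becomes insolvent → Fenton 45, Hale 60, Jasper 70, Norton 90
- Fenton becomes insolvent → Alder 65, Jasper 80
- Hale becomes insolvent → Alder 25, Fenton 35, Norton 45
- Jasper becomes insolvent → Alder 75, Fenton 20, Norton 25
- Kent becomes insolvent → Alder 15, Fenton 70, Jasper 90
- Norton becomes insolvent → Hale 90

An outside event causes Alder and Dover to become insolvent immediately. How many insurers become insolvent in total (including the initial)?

Round 1 — Alder, Dover become insolvent (initial).
  Fenton: +70+45 → 115 ≥ 60
  Hale: +90+60 → 150 ≥ 90
  Jasper: +70 → 70 ≥ 40
  Kent: +90 → 90 ≥ 50
  Norton: +20+90 → 110 ≥ 80
Round 2 — Fenton, Hale, Jasper, Kent, Norton become insolvent.
No further insolvencies.

7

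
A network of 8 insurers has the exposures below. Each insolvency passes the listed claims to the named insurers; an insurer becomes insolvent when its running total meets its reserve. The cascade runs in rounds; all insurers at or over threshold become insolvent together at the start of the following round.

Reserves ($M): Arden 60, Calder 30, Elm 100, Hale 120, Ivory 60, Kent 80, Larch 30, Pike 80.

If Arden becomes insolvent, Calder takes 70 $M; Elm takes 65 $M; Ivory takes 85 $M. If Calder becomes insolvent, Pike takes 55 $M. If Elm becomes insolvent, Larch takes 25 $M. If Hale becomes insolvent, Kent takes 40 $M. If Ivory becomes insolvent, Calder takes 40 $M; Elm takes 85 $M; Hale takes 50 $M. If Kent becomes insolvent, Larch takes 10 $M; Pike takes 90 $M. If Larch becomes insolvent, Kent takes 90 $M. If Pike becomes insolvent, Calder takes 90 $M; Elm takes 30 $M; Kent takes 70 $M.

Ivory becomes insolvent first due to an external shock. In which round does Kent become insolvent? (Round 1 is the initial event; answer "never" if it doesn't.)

never

Round 1 — Ivory becomes insolvent (initial).
  Calder: +40 → 40 ≥ 30
  Elm: +85 → 85 < 100
  Hale: +50 → 50 < 120
Round 2 — Calder becomes insolvent.
  Pike: +55 → 55 < 80
No further insolvencies.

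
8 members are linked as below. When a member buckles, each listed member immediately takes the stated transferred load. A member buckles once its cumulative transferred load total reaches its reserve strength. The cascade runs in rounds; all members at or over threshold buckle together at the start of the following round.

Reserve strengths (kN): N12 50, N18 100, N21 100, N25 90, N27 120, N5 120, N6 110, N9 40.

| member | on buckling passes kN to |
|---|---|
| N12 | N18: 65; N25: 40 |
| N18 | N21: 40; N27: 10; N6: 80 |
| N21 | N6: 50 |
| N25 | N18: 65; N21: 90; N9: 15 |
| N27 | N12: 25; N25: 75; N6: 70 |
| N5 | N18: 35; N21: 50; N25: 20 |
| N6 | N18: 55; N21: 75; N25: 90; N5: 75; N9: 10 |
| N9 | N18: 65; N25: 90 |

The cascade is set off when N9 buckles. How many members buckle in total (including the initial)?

Round 1 — N9 buckles (initial).
  N18: +65 → 65 < 100
  N25: +90 → 90 ≥ 90
Round 2 — N25 buckles.
  N18: +65 → 130 ≥ 100
  N21: +90 → 90 < 100
Round 3 — N18 buckles.
  N21: +40 → 130 ≥ 100
  N27: +10 → 10 < 120
  N6: +80 → 80 < 110
Round 4 — N21 buckles.
  N6: +50 → 130 ≥ 110
Round 5 — N6 buckles.
  N5: +75 → 75 < 120
No further bucklings.

5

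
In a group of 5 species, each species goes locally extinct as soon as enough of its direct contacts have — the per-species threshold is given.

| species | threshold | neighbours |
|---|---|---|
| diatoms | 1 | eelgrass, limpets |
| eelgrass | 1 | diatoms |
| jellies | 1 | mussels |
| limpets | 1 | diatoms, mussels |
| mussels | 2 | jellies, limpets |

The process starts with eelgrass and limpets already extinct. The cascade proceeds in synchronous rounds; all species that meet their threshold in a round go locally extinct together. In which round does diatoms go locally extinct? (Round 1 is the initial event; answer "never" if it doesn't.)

Round 1 — eelgrass, limpets go locally extinct (initial).
Round 2 — checking thresholds:
  diatoms: 2 of 2 neighbours ≥ 1, goes locally extinct.
  mussels: 1 of 2 neighbours < 2, holds.
Round 3 — no new extinctions; cascade stops.

2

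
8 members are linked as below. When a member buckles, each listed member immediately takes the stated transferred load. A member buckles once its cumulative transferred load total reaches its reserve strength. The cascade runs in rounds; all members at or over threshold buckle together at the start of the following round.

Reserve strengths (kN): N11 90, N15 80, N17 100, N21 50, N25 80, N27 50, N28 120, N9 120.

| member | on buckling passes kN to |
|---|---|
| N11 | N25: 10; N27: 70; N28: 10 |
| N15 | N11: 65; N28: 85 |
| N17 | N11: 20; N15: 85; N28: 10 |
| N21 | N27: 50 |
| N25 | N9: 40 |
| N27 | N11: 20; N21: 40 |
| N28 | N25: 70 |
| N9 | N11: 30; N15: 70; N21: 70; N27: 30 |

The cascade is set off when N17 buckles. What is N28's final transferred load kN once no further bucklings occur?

95

Round 1 — N17 buckles (initial).
  N11: +20 → 20 < 90
  N15: +85 → 85 ≥ 80
  N28: +10 → 10 < 120
Round 2 — N15 buckles.
  N11: +65 → 85 < 90
  N28: +85 → 95 < 120
No further bucklings.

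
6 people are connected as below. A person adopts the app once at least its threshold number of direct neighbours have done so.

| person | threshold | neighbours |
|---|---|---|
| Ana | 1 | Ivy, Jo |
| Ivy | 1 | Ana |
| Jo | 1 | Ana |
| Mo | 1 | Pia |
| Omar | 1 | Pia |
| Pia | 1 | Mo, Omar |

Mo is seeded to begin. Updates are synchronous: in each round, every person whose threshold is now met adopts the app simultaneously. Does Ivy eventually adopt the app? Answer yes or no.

Round 1 — Mo adopts the app (initial).
Round 2 — checking thresholds:
  Pia: 1 of 2 neighbours ≥ 1, adopts the app.
Round 3 — checking thresholds:
  Omar: 1 of 1 neighbours ≥ 1, adopts the app.
Round 4 — no new adoptions; cascade stops.

no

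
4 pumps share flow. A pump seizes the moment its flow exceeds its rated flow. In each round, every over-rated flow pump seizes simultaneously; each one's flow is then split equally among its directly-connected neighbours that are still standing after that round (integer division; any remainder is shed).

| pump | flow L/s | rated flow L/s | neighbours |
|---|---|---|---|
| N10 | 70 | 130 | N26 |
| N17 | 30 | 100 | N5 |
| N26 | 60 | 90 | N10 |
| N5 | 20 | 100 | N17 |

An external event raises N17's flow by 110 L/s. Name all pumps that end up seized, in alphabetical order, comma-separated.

Round 1 — N17 at 140 > 100. N17 seizes.
  N17 sheds 140 L/s to N5: 140 each.
    N5: 20+140 = 160 > 100
Round 2 — N5 seizes.
  N5 sheds 160 L/s: no online neighbours, lost.
No further seizures.

N17, N5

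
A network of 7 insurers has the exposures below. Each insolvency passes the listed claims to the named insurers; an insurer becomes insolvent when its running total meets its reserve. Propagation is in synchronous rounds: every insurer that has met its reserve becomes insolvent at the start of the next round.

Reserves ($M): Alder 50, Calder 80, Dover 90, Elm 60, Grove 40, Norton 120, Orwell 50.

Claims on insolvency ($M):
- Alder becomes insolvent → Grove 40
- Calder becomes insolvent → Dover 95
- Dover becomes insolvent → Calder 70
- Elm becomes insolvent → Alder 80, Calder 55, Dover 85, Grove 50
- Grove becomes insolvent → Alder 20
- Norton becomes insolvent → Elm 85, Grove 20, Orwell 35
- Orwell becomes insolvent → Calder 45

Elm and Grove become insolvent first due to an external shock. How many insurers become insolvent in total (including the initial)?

Round 1 — Elm, Grove become insolvent (initial).
  Alder: +80+20 → 100 ≥ 50
  Calder: +55 → 55 < 80
  Dover: +85 → 85 < 90
Round 2 — Alder becomes insolvent.
No further insolvencies.

3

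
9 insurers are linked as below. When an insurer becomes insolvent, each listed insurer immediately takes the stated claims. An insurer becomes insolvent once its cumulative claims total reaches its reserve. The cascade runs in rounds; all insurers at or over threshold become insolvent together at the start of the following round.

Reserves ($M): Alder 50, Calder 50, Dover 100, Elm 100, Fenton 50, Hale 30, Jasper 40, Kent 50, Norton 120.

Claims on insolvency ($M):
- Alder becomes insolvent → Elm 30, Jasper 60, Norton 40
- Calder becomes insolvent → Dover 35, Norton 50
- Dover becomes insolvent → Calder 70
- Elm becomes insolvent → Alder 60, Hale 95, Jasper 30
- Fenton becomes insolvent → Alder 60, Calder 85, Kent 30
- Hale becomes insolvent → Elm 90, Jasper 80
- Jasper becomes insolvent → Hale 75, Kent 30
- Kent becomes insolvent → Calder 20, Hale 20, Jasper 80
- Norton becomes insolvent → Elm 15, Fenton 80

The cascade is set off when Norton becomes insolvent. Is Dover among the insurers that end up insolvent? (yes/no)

no

Round 1 — Norton becomes insolvent (initial).
  Elm: +15 → 15 < 100
  Fenton: +80 → 80 ≥ 50
Round 2 — Fenton becomes insolvent.
  Alder: +60 → 60 ≥ 50
  Calder: +85 → 85 ≥ 50
  Kent: +30 → 30 < 50
Round 3 — Alder, Calder become insolvent.
  Dover: +35 → 35 < 100
  Elm: +30 → 45 < 100
  Jasper: +60 → 60 ≥ 40
Round 4 — Jasper becomes insolvent.
  Hale: +75 → 75 ≥ 30
  Kent: +30 → 60 ≥ 50
Round 5 — Hale, Kent become insolvent.
  Elm: +90 → 135 ≥ 100
Round 6 — Elm becomes insolvent.
No further insolvencies.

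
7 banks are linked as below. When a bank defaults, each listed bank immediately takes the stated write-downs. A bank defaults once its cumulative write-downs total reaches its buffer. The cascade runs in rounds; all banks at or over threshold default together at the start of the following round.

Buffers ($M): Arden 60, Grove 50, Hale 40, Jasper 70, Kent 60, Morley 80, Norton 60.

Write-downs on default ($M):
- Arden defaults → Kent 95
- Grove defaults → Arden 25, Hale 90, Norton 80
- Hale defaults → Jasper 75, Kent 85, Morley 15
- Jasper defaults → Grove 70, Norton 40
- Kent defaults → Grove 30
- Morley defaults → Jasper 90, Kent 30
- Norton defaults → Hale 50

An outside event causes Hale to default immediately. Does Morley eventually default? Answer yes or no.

Round 1 — Hale defaults (initial).
  Jasper: +75 → 75 ≥ 70
  Kent: +85 → 85 ≥ 60
  Morley: +15 → 15 < 80
Round 2 — Jasper, Kent default.
  Grove: +70+30 → 100 ≥ 50
  Norton: +40 → 40 < 60
Round 3 — Grove defaults.
  Arden: +25 → 25 < 60
  Norton: +80 → 120 ≥ 60
Round 4 — Norton defaults.
No further defaults.

no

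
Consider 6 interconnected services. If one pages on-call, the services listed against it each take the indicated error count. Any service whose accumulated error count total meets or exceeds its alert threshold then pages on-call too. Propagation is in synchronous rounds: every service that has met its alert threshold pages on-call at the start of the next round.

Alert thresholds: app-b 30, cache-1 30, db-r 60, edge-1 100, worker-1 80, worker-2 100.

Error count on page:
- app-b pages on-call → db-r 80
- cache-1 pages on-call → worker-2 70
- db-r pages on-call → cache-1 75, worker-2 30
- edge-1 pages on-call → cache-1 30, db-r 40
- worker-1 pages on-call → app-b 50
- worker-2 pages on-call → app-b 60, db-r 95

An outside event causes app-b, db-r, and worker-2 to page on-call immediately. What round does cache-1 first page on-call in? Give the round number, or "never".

2

Round 1 — app-b, db-r, worker-2 page on-call (initial).
  cache-1: +75 → 75 ≥ 30
Round 2 — cache-1 pages on-call.
No further pages.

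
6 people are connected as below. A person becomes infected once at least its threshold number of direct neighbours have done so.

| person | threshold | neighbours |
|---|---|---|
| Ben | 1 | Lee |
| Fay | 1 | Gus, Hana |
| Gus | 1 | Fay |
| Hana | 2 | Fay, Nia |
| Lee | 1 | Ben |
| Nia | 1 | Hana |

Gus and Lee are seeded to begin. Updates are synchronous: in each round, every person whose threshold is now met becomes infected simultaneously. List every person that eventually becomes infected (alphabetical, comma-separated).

Ben, Fay, Gus, Lee

Round 1 — Gus, Lee become infected (initial).
Round 2 — checking thresholds:
  Ben: 1 of 1 neighbours ≥ 1, becomes infected.
  Fay: 1 of 2 neighbours ≥ 1, becomes infected.
Round 3 — no new infections; cascade stops.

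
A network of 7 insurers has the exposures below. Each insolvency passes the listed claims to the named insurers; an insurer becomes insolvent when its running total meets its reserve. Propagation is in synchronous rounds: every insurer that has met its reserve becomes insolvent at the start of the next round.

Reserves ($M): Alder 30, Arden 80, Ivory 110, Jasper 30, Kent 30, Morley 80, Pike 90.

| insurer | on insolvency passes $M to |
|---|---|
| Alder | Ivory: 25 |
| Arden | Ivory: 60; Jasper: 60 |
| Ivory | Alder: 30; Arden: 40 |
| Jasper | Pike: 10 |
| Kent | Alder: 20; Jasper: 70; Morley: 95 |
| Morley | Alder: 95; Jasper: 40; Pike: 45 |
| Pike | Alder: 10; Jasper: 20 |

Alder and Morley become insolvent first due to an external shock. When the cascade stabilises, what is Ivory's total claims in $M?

Round 1 — Alder, Morley become insolvent (initial).
  Ivory: +25 → 25 < 110
  Jasper: +40 → 40 ≥ 30
  Pike: +45 → 45 < 90
Round 2 — Jasper becomes insolvent.
  Pike: +10 → 55 < 90
No further insolvencies.

25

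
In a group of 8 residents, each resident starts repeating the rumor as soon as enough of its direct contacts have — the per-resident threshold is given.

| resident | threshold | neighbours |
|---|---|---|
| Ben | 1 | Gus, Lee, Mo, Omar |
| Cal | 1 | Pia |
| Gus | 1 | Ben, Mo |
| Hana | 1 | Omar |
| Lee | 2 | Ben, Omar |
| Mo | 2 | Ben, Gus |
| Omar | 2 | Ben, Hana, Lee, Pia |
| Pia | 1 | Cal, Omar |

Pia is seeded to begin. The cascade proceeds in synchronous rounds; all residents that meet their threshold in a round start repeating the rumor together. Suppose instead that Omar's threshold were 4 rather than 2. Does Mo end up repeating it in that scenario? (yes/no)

With Omar's threshold at 4:
Round 1 — Pia starts repeating the rumor (initial).
Round 2 — checking thresholds:
  Cal: 1 of 1 neighbours ≥ 1, starts repeating the rumor.
  Omar: 1 of 4 neighbours < 4, below threshold.
Round 3 — no new spreads; cascade stops.

no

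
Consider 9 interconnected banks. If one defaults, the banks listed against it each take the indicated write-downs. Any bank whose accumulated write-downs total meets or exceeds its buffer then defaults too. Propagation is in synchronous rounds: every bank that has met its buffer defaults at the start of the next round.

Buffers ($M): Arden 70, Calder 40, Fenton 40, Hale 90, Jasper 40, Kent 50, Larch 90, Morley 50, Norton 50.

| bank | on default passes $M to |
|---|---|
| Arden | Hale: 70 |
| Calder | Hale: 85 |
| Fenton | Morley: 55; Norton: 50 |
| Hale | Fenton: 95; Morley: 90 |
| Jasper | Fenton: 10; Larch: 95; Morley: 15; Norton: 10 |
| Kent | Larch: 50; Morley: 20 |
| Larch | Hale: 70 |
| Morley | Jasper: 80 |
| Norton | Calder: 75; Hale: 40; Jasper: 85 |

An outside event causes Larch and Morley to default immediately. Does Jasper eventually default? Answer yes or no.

yes

Round 1 — Larch, Morley default (initial).
  Hale: +70 → 70 < 90
  Jasper: +80 → 80 ≥ 40
Round 2 — Jasper defaults.
  Fenton: +10 → 10 < 40
  Norton: +10 → 10 < 50
No further defaults.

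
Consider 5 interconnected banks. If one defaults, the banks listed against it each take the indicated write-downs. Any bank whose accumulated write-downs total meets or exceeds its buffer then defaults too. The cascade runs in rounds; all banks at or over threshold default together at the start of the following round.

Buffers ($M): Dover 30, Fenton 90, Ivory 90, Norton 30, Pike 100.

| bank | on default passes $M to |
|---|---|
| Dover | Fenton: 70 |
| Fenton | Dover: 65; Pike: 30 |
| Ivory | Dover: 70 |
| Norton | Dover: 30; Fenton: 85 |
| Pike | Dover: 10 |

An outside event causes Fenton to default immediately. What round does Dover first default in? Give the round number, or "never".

Round 1 — Fenton defaults (initial).
  Dover: +65 → 65 ≥ 30
  Pike: +30 → 30 < 100
Round 2 — Dover defaults.
No further defaults.

2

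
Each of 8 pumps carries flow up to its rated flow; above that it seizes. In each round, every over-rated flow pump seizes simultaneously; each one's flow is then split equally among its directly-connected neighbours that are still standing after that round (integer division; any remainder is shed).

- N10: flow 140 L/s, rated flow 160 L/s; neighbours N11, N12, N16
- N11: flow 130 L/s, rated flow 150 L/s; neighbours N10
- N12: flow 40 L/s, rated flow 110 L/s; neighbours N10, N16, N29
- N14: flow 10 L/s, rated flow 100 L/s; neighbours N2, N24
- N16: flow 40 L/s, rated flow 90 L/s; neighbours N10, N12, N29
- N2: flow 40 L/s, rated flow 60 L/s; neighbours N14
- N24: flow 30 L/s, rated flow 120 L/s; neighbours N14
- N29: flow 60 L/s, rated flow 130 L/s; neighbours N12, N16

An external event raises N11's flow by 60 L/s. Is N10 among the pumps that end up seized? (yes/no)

yes

Round 1 — N11 at 190 > 150. N11 seizes.
  N11 sheds 190 L/s to N10: 190 each.
    N10: 140+190 = 330 > 160
Round 2 — N10 seizes.
  N10 sheds 330 L/s to N12, N16: 165 each.
    N12: 40+165 = 205 > 110
    N16: 40+165 = 205 > 90
Round 3 — N12, N16 seize.
  N12 sheds 205 L/s to N29: 205 each.
    N29: 60+205 = 265 > 130
  N16 sheds 205 L/s to N29: 205 each.
    N29: 265+205 = 470 > 130
Round 4 — N29 seizes.
  N29 sheds 470 L/s: no online neighbours, lost.
No further seizures.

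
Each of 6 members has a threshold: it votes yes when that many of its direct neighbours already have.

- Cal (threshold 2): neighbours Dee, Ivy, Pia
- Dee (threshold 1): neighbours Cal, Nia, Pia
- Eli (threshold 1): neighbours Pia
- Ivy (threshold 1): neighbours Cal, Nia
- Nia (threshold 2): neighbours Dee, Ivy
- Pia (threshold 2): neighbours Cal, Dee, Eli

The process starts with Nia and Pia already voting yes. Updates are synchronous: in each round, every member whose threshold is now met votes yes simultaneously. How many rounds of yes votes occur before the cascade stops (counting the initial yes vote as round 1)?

3

Round 1 — Nia, Pia vote yes (initial).
Round 2 — checking thresholds:
  Cal: 1 of 3 neighbours < 2, below threshold.
  Dee: 2 of 3 neighbours ≥ 1, votes yes.
  Eli: 1 of 1 neighbours ≥ 1, votes yes.
  Ivy: 1 of 2 neighbours ≥ 1, votes yes.
Round 3 — checking thresholds:
  Cal: 3 of 3 neighbours ≥ 2, votes yes.
Round 4 — no new yes votes; cascade stops.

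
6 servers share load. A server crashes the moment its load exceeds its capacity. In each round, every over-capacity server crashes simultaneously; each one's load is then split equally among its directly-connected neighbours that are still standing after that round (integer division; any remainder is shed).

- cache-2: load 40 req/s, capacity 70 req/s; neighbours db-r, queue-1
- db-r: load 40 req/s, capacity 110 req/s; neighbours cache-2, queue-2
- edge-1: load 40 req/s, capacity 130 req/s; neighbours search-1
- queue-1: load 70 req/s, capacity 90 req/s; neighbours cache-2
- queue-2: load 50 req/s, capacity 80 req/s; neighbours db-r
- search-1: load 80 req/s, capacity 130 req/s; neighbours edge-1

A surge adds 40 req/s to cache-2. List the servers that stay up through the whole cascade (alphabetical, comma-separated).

db-r, edge-1, queue-2, search-1

Round 1 — cache-2 at 80 > 70. cache-2 crashes.
  cache-2 sheds 80 req/s to db-r, queue-1: 40 each.
    db-r: 40+40 = 80 ≤ 110
    queue-1: 70+40 = 110 > 90
Round 2 — queue-1 crashes.
  queue-1 sheds 110 req/s: no online neighbours, lost.
No further crashes.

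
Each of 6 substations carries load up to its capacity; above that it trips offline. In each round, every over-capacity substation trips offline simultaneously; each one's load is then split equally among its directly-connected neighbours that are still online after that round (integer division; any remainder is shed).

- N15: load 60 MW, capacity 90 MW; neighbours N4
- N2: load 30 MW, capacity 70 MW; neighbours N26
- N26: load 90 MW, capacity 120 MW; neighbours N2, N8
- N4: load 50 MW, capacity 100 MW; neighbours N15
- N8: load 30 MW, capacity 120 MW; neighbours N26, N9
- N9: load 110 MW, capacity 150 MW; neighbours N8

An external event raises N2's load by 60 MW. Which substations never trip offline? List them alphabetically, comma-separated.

N15, N4

Round 1 — N2 at 90 > 70. N2 trips offline.
  N2 sheds 90 MW to N26: 90 each.
    N26: 90+90 = 180 > 120
Round 2 — N26 trips offline.
  N26 sheds 180 MW to N8: 180 each.
    N8: 30+180 = 210 > 120
Round 3 — N8 trips offline.
  N8 sheds 210 MW to N9: 210 each.
    N9: 110+210 = 320 > 150
Round 4 — N9 trips offline.
  N9 sheds 320 MW: no online neighbours, lost.
No further trips.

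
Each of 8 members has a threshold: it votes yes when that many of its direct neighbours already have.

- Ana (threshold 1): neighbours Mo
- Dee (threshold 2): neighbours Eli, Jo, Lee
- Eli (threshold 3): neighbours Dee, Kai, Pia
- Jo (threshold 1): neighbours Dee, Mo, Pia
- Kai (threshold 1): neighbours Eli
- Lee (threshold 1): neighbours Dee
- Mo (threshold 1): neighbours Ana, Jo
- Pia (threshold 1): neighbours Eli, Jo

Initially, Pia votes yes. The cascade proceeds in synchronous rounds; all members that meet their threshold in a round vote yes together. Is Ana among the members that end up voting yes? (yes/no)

Round 1 — Pia votes yes (initial).
Round 2 — checking thresholds:
  Eli: 1 of 3 neighbours < 3, below threshold.
  Jo: 1 of 3 neighbours ≥ 1, votes yes.
Round 3 — checking thresholds:
  Dee: 1 of 3 neighbours < 2, below threshold.
  Eli: 1 of 3 neighbours < 3, below threshold.
  Mo: 1 of 2 neighbours ≥ 1, votes yes.
Round 4 — checking thresholds:
  Ana: 1 of 1 neighbours ≥ 1, votes yes.
  Dee: 1 of 3 neighbours < 2, below threshold.
  Eli: 1 of 3 neighbours < 3, below threshold.
Round 5 — no new yes votes; cascade stops.

yes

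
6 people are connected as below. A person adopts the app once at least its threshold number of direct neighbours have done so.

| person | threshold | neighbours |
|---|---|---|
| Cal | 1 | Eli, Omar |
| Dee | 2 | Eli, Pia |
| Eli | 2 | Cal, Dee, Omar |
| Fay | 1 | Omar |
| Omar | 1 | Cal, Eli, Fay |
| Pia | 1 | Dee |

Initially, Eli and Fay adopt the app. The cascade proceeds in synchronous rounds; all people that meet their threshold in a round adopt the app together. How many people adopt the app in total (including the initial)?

Round 1 — Eli, Fay adopt the app (initial).
Round 2 — checking thresholds:
  Cal: 1 of 2 neighbours ≥ 1, adopts the app.
  Dee: 1 of 2 neighbours < 2, below threshold.
  Omar: 2 of 3 neighbours ≥ 1, adopts the app.
Round 3 — no new adoptions; cascade stops.

4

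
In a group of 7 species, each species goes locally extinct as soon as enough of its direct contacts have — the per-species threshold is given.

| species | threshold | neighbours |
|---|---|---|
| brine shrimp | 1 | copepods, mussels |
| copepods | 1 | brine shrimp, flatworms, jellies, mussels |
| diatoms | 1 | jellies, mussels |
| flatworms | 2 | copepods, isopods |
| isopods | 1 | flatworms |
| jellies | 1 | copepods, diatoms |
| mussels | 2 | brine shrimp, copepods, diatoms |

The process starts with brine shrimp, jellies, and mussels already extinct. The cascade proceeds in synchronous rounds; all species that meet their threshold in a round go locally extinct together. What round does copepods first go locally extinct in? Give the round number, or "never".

Round 1 — brine shrimp, jellies, mussels go locally extinct (initial).
Round 2 — checking thresholds:
  copepods: 3 of 4 neighbours ≥ 1, goes locally extinct.
  diatoms: 2 of 2 neighbours ≥ 1, goes locally extinct.
Round 3 — no new extinctions; cascade stops.

2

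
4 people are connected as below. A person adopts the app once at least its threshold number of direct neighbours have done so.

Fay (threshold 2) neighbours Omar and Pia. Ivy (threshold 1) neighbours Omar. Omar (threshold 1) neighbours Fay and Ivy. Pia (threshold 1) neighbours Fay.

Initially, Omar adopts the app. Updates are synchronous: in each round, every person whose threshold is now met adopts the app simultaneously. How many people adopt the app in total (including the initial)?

Round 1 — Omar adopts the app (initial).
Round 2 — checking thresholds:
  Fay: 1 of 2 neighbours < 2, below threshold.
  Ivy: 1 of 1 neighbours ≥ 1, adopts the app.
Round 3 — no new adoptions; cascade stops.

2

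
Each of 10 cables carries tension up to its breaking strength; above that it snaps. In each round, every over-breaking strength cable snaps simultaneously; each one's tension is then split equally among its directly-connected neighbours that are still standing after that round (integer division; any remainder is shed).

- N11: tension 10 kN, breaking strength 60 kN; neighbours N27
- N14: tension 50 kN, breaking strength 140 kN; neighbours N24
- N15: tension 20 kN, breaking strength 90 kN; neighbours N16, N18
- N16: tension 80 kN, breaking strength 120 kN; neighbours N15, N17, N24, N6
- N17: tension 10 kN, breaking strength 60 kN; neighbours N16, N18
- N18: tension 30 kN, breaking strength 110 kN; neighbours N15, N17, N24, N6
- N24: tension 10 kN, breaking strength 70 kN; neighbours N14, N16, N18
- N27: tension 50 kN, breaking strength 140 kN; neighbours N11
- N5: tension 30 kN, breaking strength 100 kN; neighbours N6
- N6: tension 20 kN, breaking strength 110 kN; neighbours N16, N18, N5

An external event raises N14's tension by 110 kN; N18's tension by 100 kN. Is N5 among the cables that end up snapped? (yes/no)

Round 1 — N14 at 160 > 140; N18 at 130 > 110. N14, N18 snap.
  N14 sheds 160 kN to N24: 160 each.
    N24: 10+160 = 170 > 70
  N18 sheds 130 kN to N15, N17, N24, N6: 32 each (2 lost).
    N15: 20+32 = 52 ≤ 90
    N17: 10+32 = 42 ≤ 60
    N24: 170+32 = 202 > 70
    N6: 20+32 = 52 ≤ 110
Round 2 — N24 snaps.
  N24 sheds 202 kN to N16: 202 each.
    N16: 80+202 = 282 > 120
Round 3 — N16 snaps.
  N16 sheds 282 kN to N15, N17, N6: 94 each.
    N15: 52+94 = 146 > 90
    N17: 42+94 = 136 > 60
    N6: 52+94 = 146 > 110
Round 4 — N15, N17, N6 snap.
  N15 sheds 146 kN: no online neighbours, lost.
  N17 sheds 136 kN: no online neighbours, lost.
  N6 sheds 146 kN to N5: 146 each.
    N5: 30+146 = 176 > 100
Round 5 — N5 snaps.
  N5 sheds 176 kN: no online neighbours, lost.
No further breaks.

yes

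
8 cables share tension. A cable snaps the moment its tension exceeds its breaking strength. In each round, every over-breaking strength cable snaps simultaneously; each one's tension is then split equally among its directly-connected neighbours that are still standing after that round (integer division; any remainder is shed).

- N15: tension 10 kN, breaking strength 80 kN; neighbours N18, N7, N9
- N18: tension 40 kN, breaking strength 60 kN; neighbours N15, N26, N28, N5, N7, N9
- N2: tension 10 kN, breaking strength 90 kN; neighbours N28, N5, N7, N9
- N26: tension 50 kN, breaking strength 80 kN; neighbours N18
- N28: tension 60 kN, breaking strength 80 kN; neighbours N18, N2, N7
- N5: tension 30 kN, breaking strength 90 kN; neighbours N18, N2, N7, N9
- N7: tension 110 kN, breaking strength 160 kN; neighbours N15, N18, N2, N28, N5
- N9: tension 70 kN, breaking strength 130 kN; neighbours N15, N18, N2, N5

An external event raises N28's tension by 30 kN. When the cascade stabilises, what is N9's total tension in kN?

Round 1 — N28 at 90 > 80. N28 snaps.
  N28 sheds 90 kN to N18, N2, N7: 30 each.
    N18: 40+30 = 70 > 60
    N2: 10+30 = 40 ≤ 90
    N7: 110+30 = 140 ≤ 160
Round 2 — N18 snaps.
  N18 sheds 70 kN to N15, N26, N5, N7, N9: 14 each.
    N15: 10+14 = 24 ≤ 80
    N26: 50+14 = 64 ≤ 80
    N5: 30+14 = 44 ≤ 90
    N7: 140+14 = 154 ≤ 160
    N9: 70+14 = 84 ≤ 130
No further breaks.

84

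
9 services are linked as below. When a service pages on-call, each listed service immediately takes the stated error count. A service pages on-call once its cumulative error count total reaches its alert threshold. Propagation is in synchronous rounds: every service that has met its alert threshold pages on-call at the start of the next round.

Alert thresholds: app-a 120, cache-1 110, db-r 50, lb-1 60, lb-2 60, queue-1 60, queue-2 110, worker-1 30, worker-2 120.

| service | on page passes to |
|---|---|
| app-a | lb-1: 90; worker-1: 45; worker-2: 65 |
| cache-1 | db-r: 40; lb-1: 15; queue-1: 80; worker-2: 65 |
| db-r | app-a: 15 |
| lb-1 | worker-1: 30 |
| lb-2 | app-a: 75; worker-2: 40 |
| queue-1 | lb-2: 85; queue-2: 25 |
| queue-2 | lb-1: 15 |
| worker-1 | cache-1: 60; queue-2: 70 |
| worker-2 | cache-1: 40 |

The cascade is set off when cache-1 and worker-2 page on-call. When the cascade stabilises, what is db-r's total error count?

40

Round 1 — cache-1, worker-2 page on-call (initial).
  db-r: +40 → 40 < 50
  lb-1: +15 → 15 < 60
  queue-1: +80 → 80 ≥ 60
Round 2 — queue-1 pages on-call.
  lb-2: +85 → 85 ≥ 60
  queue-2: +25 → 25 < 110
Round 3 — lb-2 pages on-call.
  app-a: +75 → 75 < 120
No further pages.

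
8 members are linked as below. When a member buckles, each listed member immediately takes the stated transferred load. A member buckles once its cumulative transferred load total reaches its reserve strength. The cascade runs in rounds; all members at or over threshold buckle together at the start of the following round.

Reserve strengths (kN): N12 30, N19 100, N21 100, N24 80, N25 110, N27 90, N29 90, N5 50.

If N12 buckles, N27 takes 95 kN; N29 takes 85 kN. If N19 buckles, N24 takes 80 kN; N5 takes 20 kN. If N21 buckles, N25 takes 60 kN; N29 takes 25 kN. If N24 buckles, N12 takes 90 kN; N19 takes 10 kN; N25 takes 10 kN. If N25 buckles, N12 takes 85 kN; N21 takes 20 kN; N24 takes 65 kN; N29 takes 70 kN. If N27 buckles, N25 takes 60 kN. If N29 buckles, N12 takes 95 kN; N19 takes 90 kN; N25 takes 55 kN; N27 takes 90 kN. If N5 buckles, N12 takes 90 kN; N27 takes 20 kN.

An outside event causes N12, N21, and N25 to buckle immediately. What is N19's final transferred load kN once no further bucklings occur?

Round 1 — N12, N21, N25 buckle (initial).
  N24: +65 → 65 < 80
  N27: +95 → 95 ≥ 90
  N29: +85+25+70 → 180 ≥ 90
Round 2 — N27, N29 buckle.
  N19: +90 → 90 < 100
No further bucklings.

90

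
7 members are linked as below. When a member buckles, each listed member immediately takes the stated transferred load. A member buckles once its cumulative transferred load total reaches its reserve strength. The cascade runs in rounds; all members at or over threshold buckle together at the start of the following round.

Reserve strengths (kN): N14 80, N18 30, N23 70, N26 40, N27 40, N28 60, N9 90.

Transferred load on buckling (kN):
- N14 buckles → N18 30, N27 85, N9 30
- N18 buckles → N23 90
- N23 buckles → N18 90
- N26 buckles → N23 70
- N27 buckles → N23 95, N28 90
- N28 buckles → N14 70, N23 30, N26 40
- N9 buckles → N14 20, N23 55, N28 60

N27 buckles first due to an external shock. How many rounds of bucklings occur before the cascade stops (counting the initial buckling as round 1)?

Round 1 — N27 buckles (initial).
  N23: +95 → 95 ≥ 70
  N28: +90 → 90 ≥ 60
Round 2 — N23, N28 buckle.
  N14: +70 → 70 < 80
  N18: +90 → 90 ≥ 30
  N26: +40 → 40 ≥ 40
Round 3 — N18, N26 buckle.
No further bucklings.

3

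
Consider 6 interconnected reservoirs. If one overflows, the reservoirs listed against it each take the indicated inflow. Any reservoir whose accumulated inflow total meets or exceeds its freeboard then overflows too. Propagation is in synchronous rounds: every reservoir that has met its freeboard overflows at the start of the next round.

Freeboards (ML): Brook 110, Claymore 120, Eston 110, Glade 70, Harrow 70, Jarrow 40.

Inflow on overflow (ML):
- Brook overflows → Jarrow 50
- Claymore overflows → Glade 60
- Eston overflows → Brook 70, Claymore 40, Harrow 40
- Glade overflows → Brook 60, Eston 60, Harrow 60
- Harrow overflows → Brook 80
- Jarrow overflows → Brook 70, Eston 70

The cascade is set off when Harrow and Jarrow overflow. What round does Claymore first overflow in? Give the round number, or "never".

never

Round 1 — Harrow, Jarrow overflow (initial).
  Brook: +80+70 → 150 ≥ 110
  Eston: +70 → 70 < 110
Round 2 — Brook overflows.
No further overflows.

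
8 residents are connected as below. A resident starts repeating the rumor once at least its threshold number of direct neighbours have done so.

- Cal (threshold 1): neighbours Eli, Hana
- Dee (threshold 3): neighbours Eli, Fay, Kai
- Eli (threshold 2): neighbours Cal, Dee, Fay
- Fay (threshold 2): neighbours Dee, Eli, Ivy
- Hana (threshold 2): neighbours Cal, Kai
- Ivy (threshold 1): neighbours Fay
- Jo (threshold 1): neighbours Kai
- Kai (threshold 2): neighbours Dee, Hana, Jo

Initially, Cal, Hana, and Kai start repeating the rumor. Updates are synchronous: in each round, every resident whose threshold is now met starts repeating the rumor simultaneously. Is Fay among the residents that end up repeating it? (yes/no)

Round 1 — Cal, Hana, Kai start repeating the rumor (initial).
Round 2 — checking thresholds:
  Dee: 1 of 3 neighbours < 3, not yet.
  Eli: 1 of 3 neighbours < 2, not yet.
  Jo: 1 of 1 neighbours ≥ 1, starts repeating the rumor.
Round 3 — no new spreads; cascade stops.

no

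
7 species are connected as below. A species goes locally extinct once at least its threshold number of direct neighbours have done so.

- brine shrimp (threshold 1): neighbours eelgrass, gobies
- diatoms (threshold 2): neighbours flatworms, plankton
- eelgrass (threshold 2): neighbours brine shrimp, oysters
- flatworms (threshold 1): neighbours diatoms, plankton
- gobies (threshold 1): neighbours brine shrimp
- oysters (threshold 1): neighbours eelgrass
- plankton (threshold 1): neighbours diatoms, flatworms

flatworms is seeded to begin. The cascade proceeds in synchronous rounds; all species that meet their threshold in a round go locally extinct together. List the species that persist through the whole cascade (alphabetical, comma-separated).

Round 1 — flatworms goes locally extinct (initial).
Round 2 — checking thresholds:
  diatoms: 1 of 2 neighbours < 2, holds.
  plankton: 1 of 2 neighbours ≥ 1, goes locally extinct.
Round 3 — checking thresholds:
  diatoms: 2 of 2 neighbours ≥ 2, goes locally extinct.
Round 4 — no new extinctions; cascade stops.

brine shrimp, eelgrass, gobies, oysters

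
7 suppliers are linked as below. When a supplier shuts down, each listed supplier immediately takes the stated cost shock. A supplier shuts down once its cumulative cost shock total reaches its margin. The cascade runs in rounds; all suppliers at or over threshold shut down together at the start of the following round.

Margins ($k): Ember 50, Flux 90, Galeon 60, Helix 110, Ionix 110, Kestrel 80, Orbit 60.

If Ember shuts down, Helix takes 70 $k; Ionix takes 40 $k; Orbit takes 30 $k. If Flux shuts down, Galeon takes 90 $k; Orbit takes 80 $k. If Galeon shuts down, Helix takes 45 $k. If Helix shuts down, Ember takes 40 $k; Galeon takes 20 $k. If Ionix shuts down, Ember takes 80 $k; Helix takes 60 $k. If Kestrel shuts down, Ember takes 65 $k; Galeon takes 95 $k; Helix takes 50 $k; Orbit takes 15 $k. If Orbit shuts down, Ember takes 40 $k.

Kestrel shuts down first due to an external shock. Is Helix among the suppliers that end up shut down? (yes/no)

Round 1 — Kestrel shuts down (initial).
  Ember: +65 → 65 ≥ 50
  Galeon: +95 → 95 ≥ 60
  Helix: +50 → 50 < 110
  Orbit: +15 → 15 < 60
Round 2 — Ember, Galeon shut down.
  Helix: +70+45 → 165 ≥ 110
  Ionix: +40 → 40 < 110
  Orbit: +30 → 45 < 60
Round 3 — Helix shuts down.
No further shutdowns.

yes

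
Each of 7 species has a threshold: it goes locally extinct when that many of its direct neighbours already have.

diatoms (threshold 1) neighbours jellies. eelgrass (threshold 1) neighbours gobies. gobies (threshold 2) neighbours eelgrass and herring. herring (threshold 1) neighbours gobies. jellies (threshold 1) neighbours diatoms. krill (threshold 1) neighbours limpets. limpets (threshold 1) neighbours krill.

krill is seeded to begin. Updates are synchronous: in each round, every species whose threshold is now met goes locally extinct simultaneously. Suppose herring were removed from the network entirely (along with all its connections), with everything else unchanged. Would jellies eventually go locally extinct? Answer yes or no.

With herring removed:
Round 1 — krill goes locally extinct (initial).
Round 2 — checking thresholds:
  limpets: 1 of 1 neighbours ≥ 1, goes locally extinct.
Round 3 — no new extinctions; cascade stops.

no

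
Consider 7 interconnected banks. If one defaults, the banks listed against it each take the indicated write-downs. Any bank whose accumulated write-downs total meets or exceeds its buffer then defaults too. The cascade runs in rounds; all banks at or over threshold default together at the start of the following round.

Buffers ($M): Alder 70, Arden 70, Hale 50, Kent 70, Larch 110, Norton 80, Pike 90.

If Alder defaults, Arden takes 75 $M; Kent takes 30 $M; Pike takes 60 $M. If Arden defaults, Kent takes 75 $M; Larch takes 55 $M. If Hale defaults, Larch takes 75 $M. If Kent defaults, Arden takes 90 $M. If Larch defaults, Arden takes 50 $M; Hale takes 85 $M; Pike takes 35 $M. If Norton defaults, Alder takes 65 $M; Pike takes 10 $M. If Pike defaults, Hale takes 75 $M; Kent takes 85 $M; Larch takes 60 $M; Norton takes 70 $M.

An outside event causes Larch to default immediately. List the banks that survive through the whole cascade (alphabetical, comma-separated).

Round 1 — Larch defaults (initial).
  Arden: +50 → 50 < 70
  Hale: +85 → 85 ≥ 50
  Pike: +35 → 35 < 90
Round 2 — Hale defaults.
No further defaults.

Alder, Arden, Kent, Norton, Pike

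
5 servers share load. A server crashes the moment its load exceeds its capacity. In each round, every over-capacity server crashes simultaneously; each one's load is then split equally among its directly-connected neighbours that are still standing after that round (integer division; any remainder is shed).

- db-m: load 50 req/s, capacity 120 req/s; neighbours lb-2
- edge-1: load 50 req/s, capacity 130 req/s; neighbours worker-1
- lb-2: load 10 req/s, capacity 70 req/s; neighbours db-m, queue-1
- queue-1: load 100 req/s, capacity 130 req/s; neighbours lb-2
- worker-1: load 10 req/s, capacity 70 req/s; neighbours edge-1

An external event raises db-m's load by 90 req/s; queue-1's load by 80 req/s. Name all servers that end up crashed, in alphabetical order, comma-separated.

Round 1 — db-m at 140 > 120; queue-1 at 180 > 130. db-m, queue-1 crash.
  db-m sheds 140 req/s to lb-2: 140 each.
    lb-2: 10+140 = 150 > 70
  queue-1 sheds 180 req/s to lb-2: 180 each.
    lb-2: 150+180 = 330 > 70
Round 2 — lb-2 crashes.
  lb-2 sheds 330 req/s: no online neighbours, lost.
No further crashes.

db-m, lb-2, queue-1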